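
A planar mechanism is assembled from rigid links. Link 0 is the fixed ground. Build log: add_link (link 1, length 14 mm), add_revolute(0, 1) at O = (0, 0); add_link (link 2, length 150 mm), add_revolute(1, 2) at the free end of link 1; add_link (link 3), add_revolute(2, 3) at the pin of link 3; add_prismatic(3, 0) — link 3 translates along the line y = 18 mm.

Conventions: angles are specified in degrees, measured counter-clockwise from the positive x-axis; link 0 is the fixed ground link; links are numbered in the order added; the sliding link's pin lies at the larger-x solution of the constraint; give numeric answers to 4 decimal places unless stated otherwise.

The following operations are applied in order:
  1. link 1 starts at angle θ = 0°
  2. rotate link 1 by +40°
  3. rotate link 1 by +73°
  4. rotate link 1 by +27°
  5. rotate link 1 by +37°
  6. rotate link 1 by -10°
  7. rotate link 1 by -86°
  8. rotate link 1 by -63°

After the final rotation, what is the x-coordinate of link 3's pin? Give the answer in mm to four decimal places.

geometry: r = 14 mm, L = 150 mm, e = 18 mm; θ starts at 0°
rotate link 1 by +40°: θ ← 0° +40° = 40°
rotate link 1 by +73°: θ ← 40° +73° = 113°
rotate link 1 by +27°: θ ← 113° +27° = 140°
rotate link 1 by +37°: θ ← 140° +37° = 177°
rotate link 1 by -10°: θ ← 177° -10° = 167°
rotate link 1 by -86°: θ ← 167° -86° = 81°
rotate link 1 by -63°: θ ← 81° -63° = 18°
crank pin P = (r cos θ, r sin θ) = (13.314791, 4.326238)
h = r sin θ − e = 4.326238 − 18 = -13.673762
x = r cos θ + √(L² − h²) = 13.314791 + 149.375461 = 162.690252

162.6903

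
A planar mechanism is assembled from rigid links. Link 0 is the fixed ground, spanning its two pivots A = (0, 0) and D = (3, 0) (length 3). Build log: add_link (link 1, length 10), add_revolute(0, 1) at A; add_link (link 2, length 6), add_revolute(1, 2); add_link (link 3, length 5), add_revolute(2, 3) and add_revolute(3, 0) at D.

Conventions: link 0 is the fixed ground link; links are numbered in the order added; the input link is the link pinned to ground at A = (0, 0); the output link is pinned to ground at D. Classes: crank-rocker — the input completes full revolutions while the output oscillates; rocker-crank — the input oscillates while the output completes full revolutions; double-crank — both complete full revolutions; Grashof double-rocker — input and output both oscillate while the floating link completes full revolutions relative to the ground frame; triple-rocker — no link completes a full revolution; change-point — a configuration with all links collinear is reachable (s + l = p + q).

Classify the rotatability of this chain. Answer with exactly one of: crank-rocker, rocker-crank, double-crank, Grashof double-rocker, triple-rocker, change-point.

lengths: ground=3, input=10, coupler=6, output=5
sorted: s=3 (shortest), l=10 (longest), p+q=11
s + l = 13 vs p + q = 11
s + l > p + q → non-Grashof → no link fully rotates → triple-rocker

triple-rocker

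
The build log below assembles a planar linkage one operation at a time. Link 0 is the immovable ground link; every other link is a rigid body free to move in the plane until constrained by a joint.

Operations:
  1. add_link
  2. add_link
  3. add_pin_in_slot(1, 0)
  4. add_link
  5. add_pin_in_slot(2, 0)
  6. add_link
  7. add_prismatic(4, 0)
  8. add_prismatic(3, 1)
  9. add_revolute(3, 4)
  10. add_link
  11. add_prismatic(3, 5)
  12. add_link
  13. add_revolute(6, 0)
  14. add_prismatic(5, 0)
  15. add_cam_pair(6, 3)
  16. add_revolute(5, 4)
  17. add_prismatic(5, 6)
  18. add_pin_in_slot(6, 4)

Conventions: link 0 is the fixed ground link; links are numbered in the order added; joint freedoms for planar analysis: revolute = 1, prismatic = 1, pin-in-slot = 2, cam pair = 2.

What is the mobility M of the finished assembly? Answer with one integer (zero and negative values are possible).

ground; <1,0,0>
#1 <2,0,0>
#2 <3,0,0>
PS:1↔0 J2 <3,0,1>
#3 <4,0,1>
PS:2↔0 J2 <4,0,2>
#4 <5,0,2>
P:4↔0 J1 <5,1,2>
P:3↔1 J1 <5,2,2>
R:3↔4 J1 <5,3,2>
#5 <6,3,2>
P:3↔5 J1 <6,4,2>
#6 <7,4,2>
R:6↔0 J1 <7,5,2>
P:5↔0 J1 <7,6,2>
C:6↔3 J2 <7,6,3>
R:5↔4 J1 <7,7,3>
P:5↔6 J1 <7,8,3>
PS:6↔4 J2 <7,8,4>
3×6 − 2×8 − 1×4 = -2

M = -2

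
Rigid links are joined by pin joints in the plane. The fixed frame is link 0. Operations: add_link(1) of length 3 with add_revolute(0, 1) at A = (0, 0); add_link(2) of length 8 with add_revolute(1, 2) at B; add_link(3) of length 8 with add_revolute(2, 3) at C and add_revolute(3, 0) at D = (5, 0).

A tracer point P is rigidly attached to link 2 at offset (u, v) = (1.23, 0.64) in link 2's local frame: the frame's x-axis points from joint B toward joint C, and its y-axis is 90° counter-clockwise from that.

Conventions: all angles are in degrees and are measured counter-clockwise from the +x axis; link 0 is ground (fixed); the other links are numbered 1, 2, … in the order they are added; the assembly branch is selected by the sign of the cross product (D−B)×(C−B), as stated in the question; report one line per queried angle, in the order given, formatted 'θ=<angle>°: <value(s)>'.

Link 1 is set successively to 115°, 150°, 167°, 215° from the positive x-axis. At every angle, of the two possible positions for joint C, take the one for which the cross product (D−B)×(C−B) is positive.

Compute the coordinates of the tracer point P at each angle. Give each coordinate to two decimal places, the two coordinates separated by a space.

A=(0,0), D=(5.00,0)
θ=115°: B = A + 3.00·(cos115°, sin115°) = (-1.2679, 2.7189)
θ=115°: |BD| = 6.8322
θ=115°: circle(B,8.00) ∩ circle(D,8.00): a=3.4161, h=7.2340
θ=115°:   candidates: C₊=(4.7449,7.9959) cross=49.424; C₋=(-1.0128,-5.2770) cross=-49.424
θ=115°:   branch + wants cross > 0 → take C=(4.7449,7.9959) (cross=49.424)
θ=115°: ex = (C−B)/|BC| = (0.7516,0.6596); ey = (-0.6596,0.7516)
θ=115°: P = B + 1.23·ex + 0.64·ey = (-0.7656,4.0113)
θ=150°: B = A + 3.00·(cos150°, sin150°) = (-2.5981, 1.5000)
θ=150°: |BD| = 7.7447
θ=150°: circle(B,8.00) ∩ circle(D,8.00): a=3.8724, h=7.0003
θ=150°:   candidates: C₊=(2.5568,7.6178) cross=54.216; C₋=(-0.1549,-6.1178) cross=-54.216
θ=150°:   branch + wants cross > 0 → take C=(2.5568,7.6178) (cross=54.216)
θ=150°: ex = (C−B)/|BC| = (0.6444,0.7647); ey = (-0.7647,0.6444)
θ=150°: P = B + 1.23·ex + 0.64·ey = (-2.2949,2.8530)
θ=167°: B = A + 3.00·(cos167°, sin167°) = (-2.9231, 0.6749)
θ=167°: |BD| = 7.9518
θ=167°: circle(B,8.00) ∩ circle(D,8.00): a=3.9759, h=6.9421
θ=167°:   candidates: C₊=(1.6276,7.2544) cross=55.202; C₋=(0.4493,-6.5796) cross=-55.202
θ=167°:   branch + wants cross > 0 → take C=(1.6276,7.2544) (cross=55.202)
θ=167°: ex = (C−B)/|BC| = (0.5688,0.8224); ey = (-0.8224,0.5688)
θ=167°: P = B + 1.23·ex + 0.64·ey = (-2.7498,2.0505)
θ=215°: B = A + 3.00·(cos215°, sin215°) = (-2.4575, -1.7207)
θ=215°: |BD| = 7.6534
θ=215°: circle(B,8.00) ∩ circle(D,8.00): a=3.8267, h=7.0254
θ=215°:   candidates: C₊=(-0.3083,5.9852) cross=53.768; C₋=(2.8508,-7.7059) cross=-53.768
θ=215°:   branch + wants cross > 0 → take C=(-0.3083,5.9852) (cross=53.768)
θ=215°: ex = (C−B)/|BC| = (0.2686,0.9632); ey = (-0.9632,0.2686)
θ=215°: P = B + 1.23·ex + 0.64·ey = (-2.7435,-0.3640)

θ=115°: -0.77 4.01
θ=150°: -2.29 2.85
θ=167°: -2.75 2.05
θ=215°: -2.74 -0.36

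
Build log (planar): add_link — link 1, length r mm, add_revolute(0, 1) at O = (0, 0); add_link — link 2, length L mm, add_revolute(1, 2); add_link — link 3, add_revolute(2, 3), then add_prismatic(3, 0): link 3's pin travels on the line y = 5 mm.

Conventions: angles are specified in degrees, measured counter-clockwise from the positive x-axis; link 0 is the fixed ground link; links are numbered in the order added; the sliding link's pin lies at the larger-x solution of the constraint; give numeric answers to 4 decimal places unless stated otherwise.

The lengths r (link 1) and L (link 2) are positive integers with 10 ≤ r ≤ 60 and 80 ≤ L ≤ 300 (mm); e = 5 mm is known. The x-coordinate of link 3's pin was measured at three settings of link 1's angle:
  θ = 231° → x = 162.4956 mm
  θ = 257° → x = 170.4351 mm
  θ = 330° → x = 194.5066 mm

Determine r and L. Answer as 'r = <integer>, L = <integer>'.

constraint per measurement: (x − r cos θ)² + (r sin θ − e)² = L²
subtracting the θ₁ and θ₂ equations cancels the r² and L² terms:
r = (x₁² − x₂²) / (2[(x₁cos θ₁ + e sin θ₁) − (x₂cos θ₂ + e sin θ₂)]) = 20.9999 → r = 21
L² = (x₁ − r cos θ₁)² + (r sin θ₁ − e)² = 31329.0160 → L = 177.0000 → L = 177
check at θ₃=330°: x = 194.5066 (printed 194.5066) ✓

r = 21, L = 177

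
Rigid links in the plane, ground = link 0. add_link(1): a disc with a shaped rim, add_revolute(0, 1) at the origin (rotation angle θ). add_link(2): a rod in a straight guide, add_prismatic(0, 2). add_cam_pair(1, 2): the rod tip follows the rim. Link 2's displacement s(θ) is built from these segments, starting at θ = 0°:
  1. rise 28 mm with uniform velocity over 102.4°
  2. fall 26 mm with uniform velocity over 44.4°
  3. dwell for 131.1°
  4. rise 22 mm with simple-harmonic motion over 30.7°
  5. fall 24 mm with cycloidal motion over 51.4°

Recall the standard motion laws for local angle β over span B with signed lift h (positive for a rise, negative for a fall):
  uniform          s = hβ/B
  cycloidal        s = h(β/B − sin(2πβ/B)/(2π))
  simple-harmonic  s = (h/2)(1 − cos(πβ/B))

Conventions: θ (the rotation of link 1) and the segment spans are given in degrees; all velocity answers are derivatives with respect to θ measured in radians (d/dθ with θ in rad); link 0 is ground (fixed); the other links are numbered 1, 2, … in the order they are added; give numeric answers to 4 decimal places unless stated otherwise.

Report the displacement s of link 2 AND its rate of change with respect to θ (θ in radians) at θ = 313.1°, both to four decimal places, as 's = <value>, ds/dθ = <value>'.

segment 1 (0° to 102.4°, uniform, h = 28) is passed completely: s = 0.0000 + (28) = 28.0000
segment 2 (102.4° to 146.8°, uniform, h = -26) is passed completely: s = 28.0000 + (-26) = 2.0000
segment 3 (146.8° to 277.9°, dwell): s unchanged at 2.0000
segment 4 (277.9° to 308.6°, simple-harmonic, h = 22) is passed completely: s = 2.0000 + (22) = 24.0000
θ = 313.1° falls in segment 5 (308.6° to 360°, cycloidal, h = -24): β = 313.1 − 308.6 = 4.5°, B = 51.4°; Δs = -24·(0.0875 − sin(2π·0.0875)/(2π)) = -0.1044; s = 24.0000 − 0.1044 = 23.8956
velocity in seg [308.6°–360°] (cycloidal), θ in radians: β = 4.5° = 0.0785 rad, B = 51.4° = 0.8971 rad; ds/dθ = (h/B)(1 − cos(2πβ/B)) = ((-24)/0.8971)(1 − cos(2π·0.0875)) = -3.946575 mm/rad

s = 23.8956, ds/dθ = -3.9466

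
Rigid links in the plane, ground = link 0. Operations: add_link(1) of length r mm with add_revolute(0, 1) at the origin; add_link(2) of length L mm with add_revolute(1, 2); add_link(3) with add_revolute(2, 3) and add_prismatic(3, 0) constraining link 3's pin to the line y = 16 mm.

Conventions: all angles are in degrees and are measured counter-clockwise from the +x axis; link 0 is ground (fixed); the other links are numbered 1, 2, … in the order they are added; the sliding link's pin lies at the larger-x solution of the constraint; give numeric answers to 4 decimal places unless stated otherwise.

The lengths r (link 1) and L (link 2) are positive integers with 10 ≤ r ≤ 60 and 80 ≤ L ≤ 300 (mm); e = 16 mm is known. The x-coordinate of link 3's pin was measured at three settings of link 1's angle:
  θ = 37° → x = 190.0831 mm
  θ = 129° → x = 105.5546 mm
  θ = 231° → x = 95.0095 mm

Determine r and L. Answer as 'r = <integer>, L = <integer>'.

constraint per measurement: (x − r cos θ)² + (r sin θ − e)² = L²
subtracting the θ₁ and θ₂ equations cancels the r² and L² terms:
r = (x₁² − x₂²) / (2[(x₁cos θ₁ + e sin θ₁) − (x₂cos θ₂ + e sin θ₂)]) = 58.0000 → r = 58
L² = (x₁ − r cos θ₁)² + (r sin θ₁ − e)² = 21024.9911 → L = 145.0000 → L = 145
check at θ₃=231°: x = 95.0095 (printed 95.0095) ✓

r = 58, L = 145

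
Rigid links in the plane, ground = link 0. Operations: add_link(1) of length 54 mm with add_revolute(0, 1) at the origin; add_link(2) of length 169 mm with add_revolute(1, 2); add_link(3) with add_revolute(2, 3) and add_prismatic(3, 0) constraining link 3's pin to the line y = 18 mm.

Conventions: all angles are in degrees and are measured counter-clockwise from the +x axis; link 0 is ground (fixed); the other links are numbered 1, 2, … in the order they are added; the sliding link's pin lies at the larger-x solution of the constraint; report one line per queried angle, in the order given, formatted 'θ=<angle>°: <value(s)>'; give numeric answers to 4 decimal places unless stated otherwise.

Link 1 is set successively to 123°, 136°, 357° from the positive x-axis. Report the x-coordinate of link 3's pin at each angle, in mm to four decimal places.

geometry: r = 54 mm, L = 169 mm, e = 18 mm
θ=123°: crank pin P = (r cos θ, r sin θ) = (-29.410508, 45.288211)
θ=123°: h = r sin θ − e = 45.288211 − 18 = 27.288211
θ=123°: x = r cos θ + √(L² − h²) = -29.410508 + 166.782354 = 137.371846
θ=136°: crank pin P = (r cos θ, r sin θ) = (-38.844349, 37.511552)
θ=136°: h = r sin θ − e = 37.511552 − 18 = 19.511552
θ=136°: x = r cos θ + √(L² − h²) = -38.844349 + 167.869888 = 129.025539
θ=357°: crank pin P = (r cos θ, r sin θ) = (53.925995, -2.826142)
θ=357°: h = r sin θ − e = -2.826142 − 18 = -20.826142
θ=357°: x = r cos θ + √(L² − h²) = 53.925995 + 167.711871 = 221.637866

θ=123°: 137.3718
θ=136°: 129.0255
θ=357°: 221.6379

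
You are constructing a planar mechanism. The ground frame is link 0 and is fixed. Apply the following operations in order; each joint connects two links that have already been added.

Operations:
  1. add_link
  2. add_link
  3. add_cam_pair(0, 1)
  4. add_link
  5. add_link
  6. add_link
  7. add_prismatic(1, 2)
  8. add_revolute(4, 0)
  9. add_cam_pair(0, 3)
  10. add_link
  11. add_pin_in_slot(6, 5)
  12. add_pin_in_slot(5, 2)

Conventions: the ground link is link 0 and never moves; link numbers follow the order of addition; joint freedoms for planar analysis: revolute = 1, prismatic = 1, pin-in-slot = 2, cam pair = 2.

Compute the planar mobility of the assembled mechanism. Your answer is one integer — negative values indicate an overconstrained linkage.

link 0 = ground. State L|J1|J2 = 1|0|0
+link1  2|0|0
+link2  3|0|0
C(0,1) f=2→J2  3|0|1
+link3  4|0|1
+link4  5|0|1
+link5  6|0|1
P(1,2) f=1→J1  6|1|1
R(4,0) f=1→J1  6|2|1
C(0,3) f=2→J2  6|2|2
+link6  7|2|2
PS(6,5) f=2→J2  7|2|3
PS(5,2) f=2→J2  7|2|4
M = 3(7−1)−2·2−4 = 18−4−4 = 10

M = 10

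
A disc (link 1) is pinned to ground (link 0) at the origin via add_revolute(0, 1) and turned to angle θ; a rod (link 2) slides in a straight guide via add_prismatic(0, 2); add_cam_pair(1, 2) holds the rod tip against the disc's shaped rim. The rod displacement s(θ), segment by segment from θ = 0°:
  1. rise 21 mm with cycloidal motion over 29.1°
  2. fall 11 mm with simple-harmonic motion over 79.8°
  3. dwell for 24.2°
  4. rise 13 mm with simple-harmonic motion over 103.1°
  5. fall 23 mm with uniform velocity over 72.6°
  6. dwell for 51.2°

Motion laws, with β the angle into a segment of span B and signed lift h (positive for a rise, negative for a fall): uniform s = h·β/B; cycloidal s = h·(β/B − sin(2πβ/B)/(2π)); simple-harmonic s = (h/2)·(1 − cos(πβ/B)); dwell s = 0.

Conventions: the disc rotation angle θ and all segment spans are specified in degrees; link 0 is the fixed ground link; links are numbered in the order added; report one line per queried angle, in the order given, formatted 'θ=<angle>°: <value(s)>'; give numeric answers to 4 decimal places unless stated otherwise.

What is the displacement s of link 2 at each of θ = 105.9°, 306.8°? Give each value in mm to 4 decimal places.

segment 1 (0° to 29.1°, cycloidal, h = 21) is passed completely: s = 0.0000 + (21) = 21.0000
θ = 105.9° falls in segment 2 (29.1° to 108.9°, simple-harmonic, h = -11): β = 105.9 − 29.1 = 76.8°, B = 79.8°; Δs = -11/2·(1 − cos(π·0.9624)) = -10.9617; s = 21.0000 − 10.9617 = 10.0383
segment 2 (29.1° to 108.9°, simple-harmonic, h = -11) is passed completely: s = 21.0000 + (-11) = 10.0000
segment 3 (108.9° to 133.1°, dwell): s unchanged at 10.0000
segment 4 (133.1° to 236.2°, simple-harmonic, h = 13) is passed completely: s = 10.0000 + (13) = 23.0000
θ = 306.8° falls in segment 5 (236.2° to 308.8°, uniform, h = -23): β = 306.8 − 236.2 = 70.6°, B = 72.6°; Δs = -23·70.6/72.6 = -22.3664; s = 23.0000 − 22.3664 = 0.6336

θ=105.9°: 10.0383
θ=306.8°: 0.6336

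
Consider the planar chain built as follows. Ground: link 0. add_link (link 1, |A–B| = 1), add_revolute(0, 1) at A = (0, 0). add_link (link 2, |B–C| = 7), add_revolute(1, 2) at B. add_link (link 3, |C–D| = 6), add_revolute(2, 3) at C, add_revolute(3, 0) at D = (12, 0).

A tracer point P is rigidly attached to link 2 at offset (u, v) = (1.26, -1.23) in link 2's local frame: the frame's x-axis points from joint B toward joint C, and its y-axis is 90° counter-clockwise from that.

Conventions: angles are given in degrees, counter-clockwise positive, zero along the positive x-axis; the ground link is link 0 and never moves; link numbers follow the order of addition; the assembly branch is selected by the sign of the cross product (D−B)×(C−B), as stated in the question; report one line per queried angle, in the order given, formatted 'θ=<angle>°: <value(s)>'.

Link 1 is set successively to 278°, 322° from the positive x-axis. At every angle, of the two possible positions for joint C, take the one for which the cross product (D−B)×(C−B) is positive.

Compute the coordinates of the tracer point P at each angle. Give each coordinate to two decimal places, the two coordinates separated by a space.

A=(0,0), D=(12.00,0)
θ=278°: B = A + 1.00·(cos278°, sin278°) = (0.1392, -0.9903)
θ=278°: |BD| = 11.9021
θ=278°: circle(B,7.00) ∩ circle(D,6.00): a=6.4972, h=2.6051
θ=278°:   candidates: C₊=(6.3971,2.1464) cross=31.007; C₋=(6.8306,-3.0458) cross=-31.007
θ=278°:   branch + wants cross > 0 → take C=(6.3971,2.1464) (cross=31.007)
θ=278°: ex = (C−B)/|BC| = (0.8940,0.4481); ey = (-0.4481,0.8940)
θ=278°: P = B + 1.26·ex + -1.23·ey = (1.8168,-1.5253)
θ=322°: B = A + 1.00·(cos322°, sin322°) = (0.7880, -0.6157)
θ=322°: |BD| = 11.2289
θ=322°: circle(B,7.00) ∩ circle(D,6.00): a=6.1933, h=3.2624
θ=322°:   candidates: C₊=(6.7931,2.9814) cross=36.633; C₋=(7.1509,-3.5335) cross=-36.633
θ=322°:   branch + wants cross > 0 → take C=(6.7931,2.9814) (cross=36.633)
θ=322°: ex = (C−B)/|BC| = (0.8579,0.5139); ey = (-0.5139,0.8579)
θ=322°: P = B + 1.26·ex + -1.23·ey = (2.5010,-1.0234)

θ=278°: 1.82 -1.53
θ=322°: 2.50 -1.02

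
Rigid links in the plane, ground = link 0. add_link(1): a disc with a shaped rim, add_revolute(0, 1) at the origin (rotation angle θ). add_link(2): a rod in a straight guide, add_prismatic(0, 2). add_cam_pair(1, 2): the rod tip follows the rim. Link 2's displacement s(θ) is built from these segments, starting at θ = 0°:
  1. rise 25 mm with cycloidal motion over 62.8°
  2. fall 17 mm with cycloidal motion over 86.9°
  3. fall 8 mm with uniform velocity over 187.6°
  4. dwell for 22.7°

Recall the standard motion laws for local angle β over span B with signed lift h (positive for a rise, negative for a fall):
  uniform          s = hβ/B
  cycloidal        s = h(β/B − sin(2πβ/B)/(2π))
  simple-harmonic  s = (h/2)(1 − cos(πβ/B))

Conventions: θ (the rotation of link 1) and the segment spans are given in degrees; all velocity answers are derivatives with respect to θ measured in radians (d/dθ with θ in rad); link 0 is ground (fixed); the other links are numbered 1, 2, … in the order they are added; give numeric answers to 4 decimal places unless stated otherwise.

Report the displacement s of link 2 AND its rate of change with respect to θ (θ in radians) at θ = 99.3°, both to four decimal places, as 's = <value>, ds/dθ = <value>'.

segment 1 (0° to 62.8°, cycloidal, h = 25) is passed completely: s = 0.0000 + (25) = 25.0000
θ = 99.3° falls in segment 2 (62.8° to 149.7°, cycloidal, h = -17): β = 99.3 − 62.8 = 36.5°, B = 86.9°; Δs = -17·(0.4200 − sin(2π·0.4200)/(2π)) = -5.8373; s = 25.0000 − 5.8373 = 19.1627
velocity in seg [62.8°–149.7°] (cycloidal), θ in radians: β = 36.5° = 0.6370 rad, B = 86.9° = 1.5167 rad; ds/dθ = (h/B)(1 − cos(2πβ/B)) = ((-17)/1.5167)(1 − cos(2π·0.4200)) = -21.031571 mm/rad

s = 19.1627, ds/dθ = -21.0316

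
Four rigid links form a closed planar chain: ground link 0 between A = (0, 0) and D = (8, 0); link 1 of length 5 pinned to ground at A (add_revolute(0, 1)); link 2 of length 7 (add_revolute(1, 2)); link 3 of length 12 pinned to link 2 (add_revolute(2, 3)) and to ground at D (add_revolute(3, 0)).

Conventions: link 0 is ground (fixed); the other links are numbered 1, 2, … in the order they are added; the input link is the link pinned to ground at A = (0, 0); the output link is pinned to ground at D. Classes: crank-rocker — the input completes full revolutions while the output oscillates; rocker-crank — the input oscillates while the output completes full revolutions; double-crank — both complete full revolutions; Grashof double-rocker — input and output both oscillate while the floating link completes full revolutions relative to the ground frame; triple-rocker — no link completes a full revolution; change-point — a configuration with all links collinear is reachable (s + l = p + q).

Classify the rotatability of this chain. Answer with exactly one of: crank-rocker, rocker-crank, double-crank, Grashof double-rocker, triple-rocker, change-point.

lengths: ground=8, input=5, coupler=7, output=12
sorted: s=5 (shortest), l=12 (longest), p+q=15
s + l = 17 vs p + q = 15
s + l > p + q → non-Grashof → no link fully rotates → triple-rocker

triple-rocker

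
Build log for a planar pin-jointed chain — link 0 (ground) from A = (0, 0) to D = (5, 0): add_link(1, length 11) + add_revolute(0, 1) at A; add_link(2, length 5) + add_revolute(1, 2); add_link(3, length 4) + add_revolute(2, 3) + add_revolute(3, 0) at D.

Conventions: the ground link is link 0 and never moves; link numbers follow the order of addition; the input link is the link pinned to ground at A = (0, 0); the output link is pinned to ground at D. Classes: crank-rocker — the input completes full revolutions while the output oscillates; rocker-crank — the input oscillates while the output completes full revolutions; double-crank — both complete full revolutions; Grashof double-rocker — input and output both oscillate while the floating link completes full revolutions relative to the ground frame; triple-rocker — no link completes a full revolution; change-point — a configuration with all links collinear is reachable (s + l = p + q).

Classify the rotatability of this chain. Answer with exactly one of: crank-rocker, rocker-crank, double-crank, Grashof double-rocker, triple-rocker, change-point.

lengths: ground=5, input=11, coupler=5, output=4
sorted: s=4 (shortest), l=11 (longest), p+q=10
s + l = 15 vs p + q = 10
s + l > p + q → non-Grashof → no link fully rotates → triple-rocker

triple-rocker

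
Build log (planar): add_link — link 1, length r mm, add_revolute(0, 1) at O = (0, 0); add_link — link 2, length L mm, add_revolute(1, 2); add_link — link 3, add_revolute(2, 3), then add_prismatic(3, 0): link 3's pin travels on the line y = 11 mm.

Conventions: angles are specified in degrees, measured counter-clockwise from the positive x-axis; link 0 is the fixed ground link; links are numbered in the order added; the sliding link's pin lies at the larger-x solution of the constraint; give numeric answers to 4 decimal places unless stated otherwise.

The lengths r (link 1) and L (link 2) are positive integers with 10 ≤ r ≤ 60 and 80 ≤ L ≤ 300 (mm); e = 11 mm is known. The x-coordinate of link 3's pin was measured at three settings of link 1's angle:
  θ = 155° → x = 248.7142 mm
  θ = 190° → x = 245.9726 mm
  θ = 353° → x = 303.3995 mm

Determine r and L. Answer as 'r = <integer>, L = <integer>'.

constraint per measurement: (x − r cos θ)² + (r sin θ − e)² = L²
subtracting the θ₁ and θ₂ equations cancels the r² and L² terms:
r = (x₁² − x₂²) / (2[(x₁cos θ₁ + e sin θ₁) − (x₂cos θ₂ + e sin θ₂)]) = 29.0004 → r = 29
L² = (x₁ − r cos θ₁)² + (r sin θ₁ − e)² = 75624.9966 → L = 275.0000 → L = 275
check at θ₃=353°: x = 303.3995 (printed 303.3995) ✓

r = 29, L = 275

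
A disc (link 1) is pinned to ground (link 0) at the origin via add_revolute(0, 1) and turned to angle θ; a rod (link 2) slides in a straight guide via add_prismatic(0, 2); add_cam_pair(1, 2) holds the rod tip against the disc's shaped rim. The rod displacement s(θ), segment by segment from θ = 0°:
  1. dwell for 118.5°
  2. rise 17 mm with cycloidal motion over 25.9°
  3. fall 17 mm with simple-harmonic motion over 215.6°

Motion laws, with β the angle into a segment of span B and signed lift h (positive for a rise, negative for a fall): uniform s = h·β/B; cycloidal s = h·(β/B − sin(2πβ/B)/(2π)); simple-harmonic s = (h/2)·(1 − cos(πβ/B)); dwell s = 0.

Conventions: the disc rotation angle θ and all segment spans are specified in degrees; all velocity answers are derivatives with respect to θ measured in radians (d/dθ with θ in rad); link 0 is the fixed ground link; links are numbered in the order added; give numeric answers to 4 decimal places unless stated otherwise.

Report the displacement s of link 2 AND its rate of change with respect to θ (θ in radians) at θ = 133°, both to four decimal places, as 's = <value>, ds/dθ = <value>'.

segment 1 (0° to 118.5°, dwell): s unchanged at 0.0000
θ = 133° falls in segment 2 (118.5° to 144.4°, cycloidal, h = 17): β = 133 − 118.5 = 14.5°, B = 25.9°; Δs = 17·(0.5598 − sin(2π·0.5598)/(2π)) = 10.5109; s = 0.0000 + 10.5109 = 10.5109
velocity in seg [118.5°–144.4°] (cycloidal), θ in radians: β = 14.5° = 0.2531 rad, B = 25.9° = 0.4520 rad; ds/dθ = (h/B)(1 − cos(2πβ/B)) = (17/0.4520)(1 − cos(2π·0.5598)) = 72.587040 mm/rad

s = 10.5109, ds/dθ = 72.5870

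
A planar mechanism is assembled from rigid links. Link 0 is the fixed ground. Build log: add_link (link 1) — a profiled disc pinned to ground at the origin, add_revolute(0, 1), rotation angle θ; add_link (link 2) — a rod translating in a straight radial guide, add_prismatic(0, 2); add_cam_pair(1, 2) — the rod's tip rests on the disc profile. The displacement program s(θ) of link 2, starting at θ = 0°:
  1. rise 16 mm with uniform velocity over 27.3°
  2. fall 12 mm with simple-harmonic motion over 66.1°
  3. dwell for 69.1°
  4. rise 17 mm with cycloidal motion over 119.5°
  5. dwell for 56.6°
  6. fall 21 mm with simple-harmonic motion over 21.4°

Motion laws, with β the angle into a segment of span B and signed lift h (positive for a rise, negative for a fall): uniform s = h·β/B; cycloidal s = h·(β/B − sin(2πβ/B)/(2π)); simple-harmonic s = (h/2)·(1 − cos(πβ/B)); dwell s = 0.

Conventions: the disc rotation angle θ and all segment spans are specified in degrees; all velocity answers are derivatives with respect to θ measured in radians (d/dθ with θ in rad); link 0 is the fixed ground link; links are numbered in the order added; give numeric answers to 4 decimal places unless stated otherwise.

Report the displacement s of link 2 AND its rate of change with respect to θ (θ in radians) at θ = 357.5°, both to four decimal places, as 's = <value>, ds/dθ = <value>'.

seg 1 [0°–27.3°] uniform, h=16: full span → s += 16 → s = 16.0000
seg 2 [27.3°–93.4°] simple-harmonic, h=-12: full span → s += -12 → s = 4.0000
seg 3 [93.4°–162.5°] dwell: s stays 4.0000
seg 4 [162.5°–282°] cycloidal, h=17: full span → s += 17 → s = 21.0000
seg 5 [282°–338.6°] dwell: s stays 21.0000
seg 6 [338.6°–360°] simple-harmonic, h=-21: θ=357.5° here. β=18.9, B=21.4. -21/2·(1 − cos(π·0.8832)) = -20.3008 → s = 0.6992
velocity in seg [338.6°–360°] (simple-harmonic), θ in radians: β = 18.9° = 0.3299 rad, B = 21.4° = 0.3735 rad; ds/dθ = (πh/(2B)) sin(πβ/B) = (π·(-21)/(2·0.3735)) sin(π·0.8832) = -31.690597 mm/rad

s = 0.6992, ds/dθ = -31.6906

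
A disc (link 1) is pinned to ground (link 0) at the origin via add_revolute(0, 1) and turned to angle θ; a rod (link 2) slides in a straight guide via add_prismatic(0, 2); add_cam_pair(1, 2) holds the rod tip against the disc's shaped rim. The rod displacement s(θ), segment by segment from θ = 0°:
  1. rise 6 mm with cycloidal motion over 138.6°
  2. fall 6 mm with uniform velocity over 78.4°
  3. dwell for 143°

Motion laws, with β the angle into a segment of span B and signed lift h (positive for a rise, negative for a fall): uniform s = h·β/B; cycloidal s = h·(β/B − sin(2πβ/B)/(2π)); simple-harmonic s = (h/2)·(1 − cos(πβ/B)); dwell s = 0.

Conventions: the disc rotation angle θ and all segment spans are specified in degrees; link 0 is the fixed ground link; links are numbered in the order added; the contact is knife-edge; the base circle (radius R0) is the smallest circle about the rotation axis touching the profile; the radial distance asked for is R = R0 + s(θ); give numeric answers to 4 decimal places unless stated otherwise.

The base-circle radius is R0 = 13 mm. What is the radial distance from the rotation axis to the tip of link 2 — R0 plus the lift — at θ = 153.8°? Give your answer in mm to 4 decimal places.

segment 1 (0° to 138.6°, cycloidal, h = 6) is passed completely: s = 0.0000 + (6) = 6.0000
θ = 153.8° falls in segment 2 (138.6° to 217°, uniform, h = -6): β = 153.8 − 138.6 = 15.2°, B = 78.4°; Δs = -6·15.2/78.4 = -1.1633; s = 6.0000 − 1.1633 = 4.8367
R = R0 + s = 13 + 4.8367 = 17.8367

17.8367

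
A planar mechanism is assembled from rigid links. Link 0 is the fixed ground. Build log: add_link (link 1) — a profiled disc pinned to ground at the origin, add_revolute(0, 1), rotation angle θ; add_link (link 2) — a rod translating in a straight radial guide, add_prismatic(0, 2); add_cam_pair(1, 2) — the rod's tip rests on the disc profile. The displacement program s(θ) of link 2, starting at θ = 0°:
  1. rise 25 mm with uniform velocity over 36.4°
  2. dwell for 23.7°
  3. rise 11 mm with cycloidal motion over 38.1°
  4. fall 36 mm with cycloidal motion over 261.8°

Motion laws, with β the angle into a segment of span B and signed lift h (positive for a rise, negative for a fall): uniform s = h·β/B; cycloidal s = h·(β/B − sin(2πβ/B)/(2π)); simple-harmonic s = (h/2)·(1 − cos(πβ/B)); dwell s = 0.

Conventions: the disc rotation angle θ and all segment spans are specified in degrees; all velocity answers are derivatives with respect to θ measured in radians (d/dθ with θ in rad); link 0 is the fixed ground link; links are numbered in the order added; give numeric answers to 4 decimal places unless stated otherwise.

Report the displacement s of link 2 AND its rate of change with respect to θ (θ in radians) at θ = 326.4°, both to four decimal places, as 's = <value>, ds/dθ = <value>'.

seg 1 [0°–36.4°] uniform, h=25: full span → s += 25 → s = 25.0000
seg 2 [36.4°–60.1°] dwell: s stays 25.0000
seg 3 [60.1°–98.2°] cycloidal, h=11: full span → s += 11 → s = 36.0000
seg 4 [98.2°–360°] cycloidal, h=-36: θ=326.4° here. β=228.2, B=261.8. -36·(0.8717 − sin(2π·0.8717)/(2π)) = -35.5153 → s = 0.4847
velocity in seg [98.2°–360°] (cycloidal), θ in radians: β = 228.2° = 3.9828 rad, B = 261.8° = 4.5693 rad; ds/dθ = (h/B)(1 − cos(2πβ/B)) = ((-36)/4.5693)(1 − cos(2π·0.8717)) = -2.425835 mm/rad

s = 0.4847, ds/dθ = -2.4258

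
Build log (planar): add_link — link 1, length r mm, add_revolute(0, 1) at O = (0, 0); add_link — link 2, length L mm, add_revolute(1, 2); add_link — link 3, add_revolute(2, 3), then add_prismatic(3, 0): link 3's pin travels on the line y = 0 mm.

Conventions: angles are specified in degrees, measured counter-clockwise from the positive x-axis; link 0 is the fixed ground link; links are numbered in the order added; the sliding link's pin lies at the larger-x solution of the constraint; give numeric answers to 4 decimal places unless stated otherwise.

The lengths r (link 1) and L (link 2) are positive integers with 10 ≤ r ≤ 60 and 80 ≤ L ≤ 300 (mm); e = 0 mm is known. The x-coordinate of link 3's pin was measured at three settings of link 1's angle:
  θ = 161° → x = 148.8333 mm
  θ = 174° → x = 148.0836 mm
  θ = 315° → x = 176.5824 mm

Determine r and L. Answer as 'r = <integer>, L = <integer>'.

constraint per measurement: (x − r cos θ)² + (r sin θ − e)² = L²
subtracting the θ₁ and θ₂ equations cancels the r² and L² terms:
r = (x₁² − x₂²) / (2[(x₁cos θ₁ + e sin θ₁) − (x₂cos θ₂ + e sin θ₂)]) = 16.9981 → r = 17
L² = (x₁ − r cos θ₁)² + (r sin θ₁ − e)² = 27224.9893 → L = 165.0000 → L = 165
check at θ₃=315°: x = 176.5824 (printed 176.5824) ✓

r = 17, L = 165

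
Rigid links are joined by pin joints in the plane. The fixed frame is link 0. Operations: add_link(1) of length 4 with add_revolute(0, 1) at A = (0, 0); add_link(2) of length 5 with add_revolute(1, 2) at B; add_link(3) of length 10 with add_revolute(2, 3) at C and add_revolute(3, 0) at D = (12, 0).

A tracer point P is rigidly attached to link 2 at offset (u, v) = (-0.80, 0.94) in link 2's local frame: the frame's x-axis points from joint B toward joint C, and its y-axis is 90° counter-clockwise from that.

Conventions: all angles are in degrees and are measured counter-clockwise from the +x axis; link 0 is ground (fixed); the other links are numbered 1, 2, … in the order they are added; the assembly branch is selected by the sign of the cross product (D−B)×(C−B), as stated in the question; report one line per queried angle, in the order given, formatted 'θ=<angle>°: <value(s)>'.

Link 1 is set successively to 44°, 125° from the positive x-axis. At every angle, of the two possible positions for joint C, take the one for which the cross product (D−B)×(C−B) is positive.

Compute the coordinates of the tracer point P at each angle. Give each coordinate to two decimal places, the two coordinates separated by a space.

A=(0,0), D=(12.00,0)
θ=44°: B = A + 4.00·(cos44°, sin44°) = (2.8774, 2.7786)
θ=44°: |BD| = 9.5364
θ=44°: circle(B,5.00) ∩ circle(D,10.00): a=0.8359, h=4.9296
θ=44°:   candidates: C₊=(5.1134,7.2508) cross=47.011; C₋=(2.2407,-2.1807) cross=-47.011
θ=44°:   branch + wants cross > 0 → take C=(5.1134,7.2508) (cross=47.011)
θ=44°: ex = (C−B)/|BC| = (0.4472,0.8944); ey = (-0.8944,0.4472)
θ=44°: P = B + -0.80·ex + 0.94·ey = (1.6788,2.4835)
θ=125°: B = A + 4.00·(cos125°, sin125°) = (-2.2943, 3.2766)
θ=125°: |BD| = 14.6650
θ=125°: circle(B,5.00) ∩ circle(D,10.00): a=4.7754, h=1.4817
θ=125°:   candidates: C₊=(2.6914,3.6539) cross=21.729; C₋=(2.0293,0.7654) cross=-21.729
θ=125°:   branch + wants cross > 0 → take C=(2.6914,3.6539) (cross=21.729)
θ=125°: ex = (C−B)/|BC| = (0.9971,0.0755); ey = (-0.0755,0.9971)
θ=125°: P = B + -0.80·ex + 0.94·ey = (-3.1629,4.1536)

θ=44°: 1.68 2.48
θ=125°: -3.16 4.15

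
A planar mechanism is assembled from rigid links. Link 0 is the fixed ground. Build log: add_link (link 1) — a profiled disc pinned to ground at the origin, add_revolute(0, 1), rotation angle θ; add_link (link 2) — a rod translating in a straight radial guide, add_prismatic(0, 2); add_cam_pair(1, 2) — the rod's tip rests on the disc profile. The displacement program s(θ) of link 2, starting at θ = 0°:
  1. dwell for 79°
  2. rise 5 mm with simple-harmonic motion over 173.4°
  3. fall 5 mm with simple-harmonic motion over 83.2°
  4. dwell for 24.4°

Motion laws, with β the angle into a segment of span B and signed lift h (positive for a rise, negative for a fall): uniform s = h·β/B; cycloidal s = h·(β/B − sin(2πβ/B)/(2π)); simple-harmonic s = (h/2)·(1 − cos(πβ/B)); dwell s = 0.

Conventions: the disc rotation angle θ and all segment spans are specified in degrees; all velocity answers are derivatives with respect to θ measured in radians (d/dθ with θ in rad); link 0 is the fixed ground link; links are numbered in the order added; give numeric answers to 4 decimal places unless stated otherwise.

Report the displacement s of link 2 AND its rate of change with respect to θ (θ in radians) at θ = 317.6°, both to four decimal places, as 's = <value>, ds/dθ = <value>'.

seg 1 [0°–79°] dwell: s stays 0.0000
seg 2 [79°–252.4°] simple-harmonic, h=5: full span → s += 5 → s = 5.0000
seg 3 [252.4°–335.6°] simple-harmonic, h=-5: θ=317.6° here. β=65.2, B=83.2. -5/2·(1 − cos(π·0.7837)) = -4.4444 → s = 0.5556
velocity in seg [252.4°–335.6°] (simple-harmonic), θ in radians: β = 65.2° = 1.1380 rad, B = 83.2° = 1.4521 rad; ds/dθ = (πh/(2B)) sin(πβ/B) = (π·(-5)/(2·1.4521)) sin(π·0.7837) = -3.399542 mm/rad

s = 0.5556, ds/dθ = -3.3995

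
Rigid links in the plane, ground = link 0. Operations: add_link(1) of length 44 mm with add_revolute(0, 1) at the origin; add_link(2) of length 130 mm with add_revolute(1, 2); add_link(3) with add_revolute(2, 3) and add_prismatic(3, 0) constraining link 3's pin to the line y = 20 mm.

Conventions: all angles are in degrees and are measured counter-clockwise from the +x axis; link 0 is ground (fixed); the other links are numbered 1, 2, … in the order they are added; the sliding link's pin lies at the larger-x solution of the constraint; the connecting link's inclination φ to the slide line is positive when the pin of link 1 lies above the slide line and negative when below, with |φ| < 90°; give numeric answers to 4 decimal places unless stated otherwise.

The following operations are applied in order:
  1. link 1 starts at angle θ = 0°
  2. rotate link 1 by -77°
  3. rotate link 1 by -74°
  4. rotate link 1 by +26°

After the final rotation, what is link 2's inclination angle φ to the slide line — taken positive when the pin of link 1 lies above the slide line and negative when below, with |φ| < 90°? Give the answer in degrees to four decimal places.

geometry: r = 44 mm, L = 130 mm, e = 20 mm; θ starts at 0°
rotate link 1 by -77°: θ ← 0° -77° = -77°
rotate link 1 by -74°: θ ← -77° -74° = -151°
rotate link 1 by +26°: θ ← -151° +26° = -125°
h = r sin θ − e = -36.042690 − 20 = -56.042690
sin φ = h / L = -56.042690 / 130 = -0.43109761
φ = arcsin(-0.43109761) = -25.537238°

-25.5372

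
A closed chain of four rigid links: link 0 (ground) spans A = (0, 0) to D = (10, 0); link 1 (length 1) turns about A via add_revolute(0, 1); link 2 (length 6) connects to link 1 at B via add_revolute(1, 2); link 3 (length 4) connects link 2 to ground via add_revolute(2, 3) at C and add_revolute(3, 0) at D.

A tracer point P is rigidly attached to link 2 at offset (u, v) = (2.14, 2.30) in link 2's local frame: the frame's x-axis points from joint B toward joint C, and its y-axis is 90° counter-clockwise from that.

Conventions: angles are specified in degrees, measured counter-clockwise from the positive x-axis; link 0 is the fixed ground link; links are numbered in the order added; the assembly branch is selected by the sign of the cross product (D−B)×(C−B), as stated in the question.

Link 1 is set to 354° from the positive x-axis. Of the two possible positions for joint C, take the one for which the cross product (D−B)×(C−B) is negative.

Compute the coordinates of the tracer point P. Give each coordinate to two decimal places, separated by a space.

A=(0,0), D=(10.00,0)
B = A + 1.00·(cos354°, sin354°) = (0.9945, -0.1045)
|BD| = 9.0061
circle(B,6.00) ∩ circle(D,4.00): a=5.6134, h=2.1189
  candidates: C₊=(6.5830,2.0794) cross=19.083; C₋=(6.6321,-2.1581) cross=-19.083
  branch - wants cross < 0 → take C=(6.6321,-2.1581) (cross=-19.083)
ex = (C−B)/|BC| = (0.9396,-0.3423); ey = (0.3423,0.9396)
P = B + 2.14·ex + 2.30·ey = (3.7925,1.3241)

3.79 1.32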